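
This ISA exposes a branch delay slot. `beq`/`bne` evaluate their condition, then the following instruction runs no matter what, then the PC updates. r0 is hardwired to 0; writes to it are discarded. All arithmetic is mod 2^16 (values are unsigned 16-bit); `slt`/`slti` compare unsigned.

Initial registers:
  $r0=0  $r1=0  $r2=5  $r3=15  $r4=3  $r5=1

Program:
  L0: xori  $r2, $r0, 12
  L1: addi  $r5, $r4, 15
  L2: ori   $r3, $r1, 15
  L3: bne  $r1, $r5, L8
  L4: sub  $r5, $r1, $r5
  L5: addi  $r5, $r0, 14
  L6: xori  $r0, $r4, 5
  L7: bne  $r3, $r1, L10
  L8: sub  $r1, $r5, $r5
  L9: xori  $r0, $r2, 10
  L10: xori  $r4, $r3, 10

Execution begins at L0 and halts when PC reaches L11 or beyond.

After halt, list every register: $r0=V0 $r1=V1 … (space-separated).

$r0=0 $r1=0 $r2=12 $r3=15 $r4=5 $r5=65518

PC=0  xori  $r2, $r0, 12     | $r0=0 $r1=0 $r2=12 $r3=15 $r4=3 $r5=1
PC=1  addi  $r5, $r4, 15     | $r0=0 $r1=0 $r2=12 $r3=15 $r4=3 $r5=18
PC=2  ori   $r3, $r1, 15     | $r0=0 $r1=0 $r2=12 $r3=15 $r4=3 $r5=18
PC=3  bne  $r1, $r5, L8      | $r0=0 $r1=0 $r2=12 $r3=15 $r4=3 $r5=18  [TAKEN]
PC=4  sub  $r5, $r1, $r5     | $r0=0 $r1=0 $r2=12 $r3=15 $r4=3 $r5=65518
PC=8  sub  $r1, $r5, $r5     | $r0=0 $r1=0 $r2=12 $r3=15 $r4=3 $r5=65518
PC=9  xori  $r0, $r2, 10     | $r0=0 $r1=0 $r2=12 $r3=15 $r4=3 $r5=65518
PC=10 xori  $r4, $r3, 10     | $r0=0 $r1=0 $r2=12 $r3=15 $r4=5 $r5=65518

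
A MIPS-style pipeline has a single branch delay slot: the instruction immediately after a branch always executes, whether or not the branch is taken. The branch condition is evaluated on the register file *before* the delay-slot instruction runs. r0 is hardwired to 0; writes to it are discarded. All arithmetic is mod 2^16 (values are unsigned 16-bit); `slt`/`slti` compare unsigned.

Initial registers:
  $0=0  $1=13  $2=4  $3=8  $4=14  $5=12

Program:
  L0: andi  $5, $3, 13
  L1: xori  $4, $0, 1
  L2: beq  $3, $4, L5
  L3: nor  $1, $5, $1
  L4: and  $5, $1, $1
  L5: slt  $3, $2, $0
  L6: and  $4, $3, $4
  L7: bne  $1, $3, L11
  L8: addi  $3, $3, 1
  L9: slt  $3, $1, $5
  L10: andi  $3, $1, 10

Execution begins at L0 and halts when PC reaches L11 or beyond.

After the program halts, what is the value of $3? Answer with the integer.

1

#0 andi  $5, $3, 13 ; 0/13/4/8/14/8
#1 xori  $4, $0, 1 ; 0/13/4/8/1/8
#2 beq  $3, $4, L5 ; 0/13/4/8/1/8 ; →fallthru
#3 nor  $1, $5, $1 ; 0/65522/4/8/1/8
#4 and  $5, $1, $1 ; 0/65522/4/8/1/65522
#5 slt  $3, $2, $0 ; 0/65522/4/0/1/65522
#6 and  $4, $3, $4 ; 0/65522/4/0/0/65522
#7 bne  $1, $3, L11 ; 0/65522/4/0/0/65522 ; →target
#8 addi  $3, $3, 1 ; 0/65522/4/1/0/65522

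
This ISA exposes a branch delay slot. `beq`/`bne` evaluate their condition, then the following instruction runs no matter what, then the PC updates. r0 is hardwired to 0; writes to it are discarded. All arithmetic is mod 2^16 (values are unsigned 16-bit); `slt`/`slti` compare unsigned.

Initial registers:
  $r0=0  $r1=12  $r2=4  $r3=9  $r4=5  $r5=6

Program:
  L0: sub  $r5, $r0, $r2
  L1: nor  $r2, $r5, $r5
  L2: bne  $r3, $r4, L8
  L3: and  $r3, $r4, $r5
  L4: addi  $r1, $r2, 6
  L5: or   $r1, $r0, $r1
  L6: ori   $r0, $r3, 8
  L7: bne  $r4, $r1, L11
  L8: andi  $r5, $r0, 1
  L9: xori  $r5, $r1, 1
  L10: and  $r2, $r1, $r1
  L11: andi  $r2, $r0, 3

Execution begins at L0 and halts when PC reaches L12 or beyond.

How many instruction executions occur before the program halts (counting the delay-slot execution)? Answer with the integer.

  step pc=0: sub  $r5, $r0, $r2  regs=(0,12,4,9,5,65532)
  step pc=1: nor  $r2, $r5, $r5  regs=(0,12,3,9,5,65532)
  step pc=2: bne  $r3, $r4, L8  cond=T  regs=(0,12,3,9,5,65532)
  step pc=3: and  $r3, $r4, $r5  regs=(0,12,3,4,5,65532)
  step pc=8: andi  $r5, $r0, 1  regs=(0,12,3,4,5,0)
  step pc=9: xori  $r5, $r1, 1  regs=(0,12,3,4,5,13)
  step pc=10: and  $r2, $r1, $r1  regs=(0,12,12,4,5,13)
  step pc=11: andi  $r2, $r0, 3  regs=(0,12,0,4,5,13)

8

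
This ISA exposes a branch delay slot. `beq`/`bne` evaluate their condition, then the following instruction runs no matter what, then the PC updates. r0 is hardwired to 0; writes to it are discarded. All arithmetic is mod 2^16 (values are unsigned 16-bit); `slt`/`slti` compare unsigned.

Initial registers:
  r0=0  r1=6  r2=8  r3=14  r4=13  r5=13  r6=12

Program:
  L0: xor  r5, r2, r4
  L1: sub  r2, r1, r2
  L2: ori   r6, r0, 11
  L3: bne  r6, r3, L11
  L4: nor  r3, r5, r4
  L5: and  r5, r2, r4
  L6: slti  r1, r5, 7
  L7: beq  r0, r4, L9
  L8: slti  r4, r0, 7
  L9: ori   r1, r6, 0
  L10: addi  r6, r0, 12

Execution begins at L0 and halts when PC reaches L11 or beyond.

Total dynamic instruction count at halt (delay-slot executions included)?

[0] xor  r5, r2, r4  →  {r0:0, r1:6, r2:8, r3:14, r4:13, r5:5, r6:12}
[1] sub  r2, r1, r2  →  {r0:0, r1:6, r2:65534, r3:14, r4:13, r5:5, r6:12}
[2] ori   r6, r0, 11  →  {r0:0, r1:6, r2:65534, r3:14, r4:13, r5:5, r6:11}
[3] bne  r6, r3, L11  →  {r0:0, r1:6, r2:65534, r3:14, r4:13, r5:5, r6:11}  ⟨branch taken⟩
[4] nor  r3, r5, r4  →  {r0:0, r1:6, r2:65534, r3:65522, r4:13, r5:5, r6:11}

5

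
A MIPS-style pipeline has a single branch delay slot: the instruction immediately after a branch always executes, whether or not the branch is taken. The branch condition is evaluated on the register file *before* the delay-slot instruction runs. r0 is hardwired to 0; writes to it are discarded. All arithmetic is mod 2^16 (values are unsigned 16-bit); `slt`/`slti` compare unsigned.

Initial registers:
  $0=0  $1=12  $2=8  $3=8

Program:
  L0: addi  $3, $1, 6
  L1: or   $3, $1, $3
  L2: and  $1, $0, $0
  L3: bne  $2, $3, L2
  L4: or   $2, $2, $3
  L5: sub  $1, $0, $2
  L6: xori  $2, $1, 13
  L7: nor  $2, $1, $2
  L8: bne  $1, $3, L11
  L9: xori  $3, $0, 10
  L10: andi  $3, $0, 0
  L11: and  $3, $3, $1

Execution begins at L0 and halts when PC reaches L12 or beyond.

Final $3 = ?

[0] addi  $3, $1, 6  →  {$0:0, $1:12, $2:8, $3:18}
[1] or   $3, $1, $3  →  {$0:0, $1:12, $2:8, $3:30}
[2] and  $1, $0, $0  →  {$0:0, $1:0, $2:8, $3:30}
[3] bne  $2, $3, L2  →  {$0:0, $1:0, $2:8, $3:30}  ⟨branch taken⟩
[4] or   $2, $2, $3  →  {$0:0, $1:0, $2:30, $3:30}
[2] and  $1, $0, $0  →  {$0:0, $1:0, $2:30, $3:30}
[3] bne  $2, $3, L2  →  {$0:0, $1:0, $2:30, $3:30}  ⟨branch fallthrough⟩
[4] or   $2, $2, $3  →  {$0:0, $1:0, $2:30, $3:30}
[5] sub  $1, $0, $2  →  {$0:0, $1:65506, $2:30, $3:30}
[6] xori  $2, $1, 13  →  {$0:0, $1:65506, $2:65519, $3:30}
[7] nor  $2, $1, $2  →  {$0:0, $1:65506, $2:16, $3:30}
[8] bne  $1, $3, L11  →  {$0:0, $1:65506, $2:16, $3:30}  ⟨branch taken⟩
[9] xori  $3, $0, 10  →  {$0:0, $1:65506, $2:16, $3:10}
[11] and  $3, $3, $1  →  {$0:0, $1:65506, $2:16, $3:2}

2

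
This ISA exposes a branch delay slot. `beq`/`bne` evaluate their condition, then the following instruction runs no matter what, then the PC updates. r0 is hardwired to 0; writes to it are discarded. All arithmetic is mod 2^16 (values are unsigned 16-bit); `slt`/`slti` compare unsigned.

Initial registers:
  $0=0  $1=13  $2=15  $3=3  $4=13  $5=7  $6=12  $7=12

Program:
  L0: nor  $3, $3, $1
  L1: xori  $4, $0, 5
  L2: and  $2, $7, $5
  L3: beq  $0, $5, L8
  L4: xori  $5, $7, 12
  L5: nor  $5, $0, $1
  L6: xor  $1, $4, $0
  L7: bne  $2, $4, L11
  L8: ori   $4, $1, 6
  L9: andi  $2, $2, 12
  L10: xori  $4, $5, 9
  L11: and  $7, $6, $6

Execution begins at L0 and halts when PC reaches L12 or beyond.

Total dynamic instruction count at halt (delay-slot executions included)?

10

[0] nor  $3, $3, $1  →  {$0:0, $1:13, $2:15, $3:65520, $4:13, $5:7, $6:12, $7:12}
[1] xori  $4, $0, 5  →  {$0:0, $1:13, $2:15, $3:65520, $4:5, $5:7, $6:12, $7:12}
[2] and  $2, $7, $5  →  {$0:0, $1:13, $2:4, $3:65520, $4:5, $5:7, $6:12, $7:12}
[3] beq  $0, $5, L8  →  {$0:0, $1:13, $2:4, $3:65520, $4:5, $5:7, $6:12, $7:12}  ⟨branch fallthrough⟩
[4] xori  $5, $7, 12  →  {$0:0, $1:13, $2:4, $3:65520, $4:5, $5:0, $6:12, $7:12}
[5] nor  $5, $0, $1  →  {$0:0, $1:13, $2:4, $3:65520, $4:5, $5:65522, $6:12, $7:12}
[6] xor  $1, $4, $0  →  {$0:0, $1:5, $2:4, $3:65520, $4:5, $5:65522, $6:12, $7:12}
[7] bne  $2, $4, L11  →  {$0:0, $1:5, $2:4, $3:65520, $4:5, $5:65522, $6:12, $7:12}  ⟨branch taken⟩
[8] ori   $4, $1, 6  →  {$0:0, $1:5, $2:4, $3:65520, $4:7, $5:65522, $6:12, $7:12}
[11] and  $7, $6, $6  →  {$0:0, $1:5, $2:4, $3:65520, $4:7, $5:65522, $6:12, $7:12}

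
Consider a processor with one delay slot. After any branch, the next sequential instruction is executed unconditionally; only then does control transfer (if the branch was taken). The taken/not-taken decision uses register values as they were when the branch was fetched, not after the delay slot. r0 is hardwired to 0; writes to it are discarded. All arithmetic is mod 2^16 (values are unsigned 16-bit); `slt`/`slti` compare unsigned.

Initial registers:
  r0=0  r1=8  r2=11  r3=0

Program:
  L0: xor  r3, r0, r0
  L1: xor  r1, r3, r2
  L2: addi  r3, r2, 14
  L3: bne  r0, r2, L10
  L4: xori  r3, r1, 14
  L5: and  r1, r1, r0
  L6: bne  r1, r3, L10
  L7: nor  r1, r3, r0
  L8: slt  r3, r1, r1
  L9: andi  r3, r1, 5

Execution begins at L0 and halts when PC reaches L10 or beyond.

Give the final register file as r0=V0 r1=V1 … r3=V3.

#0 xor  r3, r0, r0 ; 0/8/11/0
#1 xor  r1, r3, r2 ; 0/11/11/0
#2 addi  r3, r2, 14 ; 0/11/11/25
#3 bne  r0, r2, L10 ; 0/11/11/25 ; →target
#4 xori  r3, r1, 14 ; 0/11/11/5

r0=0 r1=11 r2=11 r3=5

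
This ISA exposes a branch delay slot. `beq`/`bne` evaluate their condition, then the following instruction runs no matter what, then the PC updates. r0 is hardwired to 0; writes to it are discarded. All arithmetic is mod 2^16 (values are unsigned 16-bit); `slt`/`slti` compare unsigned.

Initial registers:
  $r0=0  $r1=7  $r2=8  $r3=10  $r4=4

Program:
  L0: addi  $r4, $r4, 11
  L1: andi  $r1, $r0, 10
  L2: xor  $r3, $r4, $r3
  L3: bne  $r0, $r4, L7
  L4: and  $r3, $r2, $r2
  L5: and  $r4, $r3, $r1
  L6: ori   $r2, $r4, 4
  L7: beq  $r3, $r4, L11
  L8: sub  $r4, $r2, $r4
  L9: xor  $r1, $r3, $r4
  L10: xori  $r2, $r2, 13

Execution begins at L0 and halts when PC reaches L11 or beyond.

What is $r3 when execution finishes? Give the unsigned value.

  step pc=0: addi  $r4, $r4, 11  regs=(0,7,8,10,15)
  step pc=1: andi  $r1, $r0, 10  regs=(0,0,8,10,15)
  step pc=2: xor  $r3, $r4, $r3  regs=(0,0,8,5,15)
  step pc=3: bne  $r0, $r4, L7  cond=T  regs=(0,0,8,5,15)
  step pc=4: and  $r3, $r2, $r2  regs=(0,0,8,8,15)
  step pc=7: beq  $r3, $r4, L11  cond=F  regs=(0,0,8,8,15)
  step pc=8: sub  $r4, $r2, $r4  regs=(0,0,8,8,65529)
  step pc=9: xor  $r1, $r3, $r4  regs=(0,65521,8,8,65529)
  step pc=10: xori  $r2, $r2, 13  regs=(0,65521,5,8,65529)

8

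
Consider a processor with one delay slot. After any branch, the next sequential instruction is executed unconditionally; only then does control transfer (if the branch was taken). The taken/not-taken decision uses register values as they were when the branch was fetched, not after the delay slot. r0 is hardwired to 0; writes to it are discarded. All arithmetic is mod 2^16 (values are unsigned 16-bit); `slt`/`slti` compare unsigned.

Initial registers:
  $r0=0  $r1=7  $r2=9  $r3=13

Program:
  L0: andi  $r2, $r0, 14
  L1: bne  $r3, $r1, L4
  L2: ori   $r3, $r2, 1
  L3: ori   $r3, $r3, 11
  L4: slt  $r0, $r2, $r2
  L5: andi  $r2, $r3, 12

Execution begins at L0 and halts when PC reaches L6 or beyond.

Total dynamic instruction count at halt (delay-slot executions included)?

#0 andi  $r2, $r0, 14 ; 0/7/0/13
#1 bne  $r3, $r1, L4 ; 0/7/0/13 ; →target
#2 ori   $r3, $r2, 1 ; 0/7/0/1
#4 slt  $r0, $r2, $r2 ; 0/7/0/1
#5 andi  $r2, $r3, 12 ; 0/7/0/1

5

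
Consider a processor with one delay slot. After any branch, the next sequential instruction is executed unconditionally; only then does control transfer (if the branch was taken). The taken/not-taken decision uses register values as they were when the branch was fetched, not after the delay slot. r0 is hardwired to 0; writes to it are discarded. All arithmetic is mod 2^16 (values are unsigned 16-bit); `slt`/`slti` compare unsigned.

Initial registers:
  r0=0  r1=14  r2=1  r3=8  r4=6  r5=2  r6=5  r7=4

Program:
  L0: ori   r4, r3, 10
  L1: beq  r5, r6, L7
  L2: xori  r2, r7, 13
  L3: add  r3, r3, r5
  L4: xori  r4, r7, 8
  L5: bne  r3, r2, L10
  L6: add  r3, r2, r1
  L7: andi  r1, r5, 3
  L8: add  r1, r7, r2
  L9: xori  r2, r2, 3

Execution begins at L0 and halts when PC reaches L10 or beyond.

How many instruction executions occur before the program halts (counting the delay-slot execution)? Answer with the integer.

PC=0  ori   r4, r3, 10       | r0=0 r1=14 r2=1 r3=8 r4=10 r5=2 r6=5 r7=4
PC=1  beq  r5, r6, L7        | r0=0 r1=14 r2=1 r3=8 r4=10 r5=2 r6=5 r7=4  [not taken]
PC=2  xori  r2, r7, 13       | r0=0 r1=14 r2=9 r3=8 r4=10 r5=2 r6=5 r7=4
PC=3  add  r3, r3, r5        | r0=0 r1=14 r2=9 r3=10 r4=10 r5=2 r6=5 r7=4
PC=4  xori  r4, r7, 8        | r0=0 r1=14 r2=9 r3=10 r4=12 r5=2 r6=5 r7=4
PC=5  bne  r3, r2, L10       | r0=0 r1=14 r2=9 r3=10 r4=12 r5=2 r6=5 r7=4  [TAKEN]
PC=6  add  r3, r2, r1        | r0=0 r1=14 r2=9 r3=23 r4=12 r5=2 r6=5 r7=4

7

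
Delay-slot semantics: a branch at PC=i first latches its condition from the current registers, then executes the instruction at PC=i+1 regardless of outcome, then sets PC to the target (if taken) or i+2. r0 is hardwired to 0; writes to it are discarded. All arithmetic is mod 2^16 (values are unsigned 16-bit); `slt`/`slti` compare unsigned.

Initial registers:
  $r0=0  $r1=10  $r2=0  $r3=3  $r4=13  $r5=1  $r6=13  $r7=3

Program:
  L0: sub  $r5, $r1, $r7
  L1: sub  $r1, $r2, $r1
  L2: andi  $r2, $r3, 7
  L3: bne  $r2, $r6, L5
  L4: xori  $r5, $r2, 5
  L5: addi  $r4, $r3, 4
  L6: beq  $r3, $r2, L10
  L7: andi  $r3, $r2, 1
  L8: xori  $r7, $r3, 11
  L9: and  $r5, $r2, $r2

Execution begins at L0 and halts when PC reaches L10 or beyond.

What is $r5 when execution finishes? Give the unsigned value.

  step pc=0: sub  $r5, $r1, $r7  regs=(0,10,0,3,13,7,13,3)
  step pc=1: sub  $r1, $r2, $r1  regs=(0,65526,0,3,13,7,13,3)
  step pc=2: andi  $r2, $r3, 7  regs=(0,65526,3,3,13,7,13,3)
  step pc=3: bne  $r2, $r6, L5  cond=T  regs=(0,65526,3,3,13,7,13,3)
  step pc=4: xori  $r5, $r2, 5  regs=(0,65526,3,3,13,6,13,3)
  step pc=5: addi  $r4, $r3, 4  regs=(0,65526,3,3,7,6,13,3)
  step pc=6: beq  $r3, $r2, L10  cond=T  regs=(0,65526,3,3,7,6,13,3)
  step pc=7: andi  $r3, $r2, 1  regs=(0,65526,3,1,7,6,13,3)

6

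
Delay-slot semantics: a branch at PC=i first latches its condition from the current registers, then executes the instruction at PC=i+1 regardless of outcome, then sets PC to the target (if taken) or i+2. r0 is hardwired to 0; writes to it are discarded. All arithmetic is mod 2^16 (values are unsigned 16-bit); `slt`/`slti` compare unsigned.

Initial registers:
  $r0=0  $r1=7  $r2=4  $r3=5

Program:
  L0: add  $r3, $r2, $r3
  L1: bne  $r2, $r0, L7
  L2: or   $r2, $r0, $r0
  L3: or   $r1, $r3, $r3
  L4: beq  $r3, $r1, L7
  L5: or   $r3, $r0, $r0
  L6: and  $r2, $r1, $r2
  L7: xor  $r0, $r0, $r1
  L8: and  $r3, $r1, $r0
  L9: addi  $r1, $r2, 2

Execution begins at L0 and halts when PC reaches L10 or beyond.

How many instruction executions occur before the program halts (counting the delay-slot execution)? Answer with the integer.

#0 add  $r3, $r2, $r3 ; 0/7/4/9
#1 bne  $r2, $r0, L7 ; 0/7/4/9 ; →target
#2 or   $r2, $r0, $r0 ; 0/7/0/9
#7 xor  $r0, $r0, $r1 ; 0/7/0/9
#8 and  $r3, $r1, $r0 ; 0/7/0/0
#9 addi  $r1, $r2, 2 ; 0/2/0/0

6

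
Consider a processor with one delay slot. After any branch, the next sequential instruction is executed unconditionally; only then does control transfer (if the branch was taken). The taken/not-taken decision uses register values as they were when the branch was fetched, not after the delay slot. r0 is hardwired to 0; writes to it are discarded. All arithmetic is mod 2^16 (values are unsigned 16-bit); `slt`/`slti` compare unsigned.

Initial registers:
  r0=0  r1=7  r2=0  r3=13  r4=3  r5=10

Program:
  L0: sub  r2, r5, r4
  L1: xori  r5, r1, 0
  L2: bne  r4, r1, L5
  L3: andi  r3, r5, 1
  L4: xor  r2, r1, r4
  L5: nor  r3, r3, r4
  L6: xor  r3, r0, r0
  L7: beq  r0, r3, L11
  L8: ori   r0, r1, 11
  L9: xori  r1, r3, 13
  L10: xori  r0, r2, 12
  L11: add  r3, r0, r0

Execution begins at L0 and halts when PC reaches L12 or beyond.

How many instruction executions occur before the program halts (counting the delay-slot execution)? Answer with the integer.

9

  step pc=0: sub  r2, r5, r4  regs=(0,7,7,13,3,10)
  step pc=1: xori  r5, r1, 0  regs=(0,7,7,13,3,7)
  step pc=2: bne  r4, r1, L5  cond=T  regs=(0,7,7,13,3,7)
  step pc=3: andi  r3, r5, 1  regs=(0,7,7,1,3,7)
  step pc=5: nor  r3, r3, r4  regs=(0,7,7,65532,3,7)
  step pc=6: xor  r3, r0, r0  regs=(0,7,7,0,3,7)
  step pc=7: beq  r0, r3, L11  cond=T  regs=(0,7,7,0,3,7)
  step pc=8: ori   r0, r1, 11  regs=(0,7,7,0,3,7)
  step pc=11: add  r3, r0, r0  regs=(0,7,7,0,3,7)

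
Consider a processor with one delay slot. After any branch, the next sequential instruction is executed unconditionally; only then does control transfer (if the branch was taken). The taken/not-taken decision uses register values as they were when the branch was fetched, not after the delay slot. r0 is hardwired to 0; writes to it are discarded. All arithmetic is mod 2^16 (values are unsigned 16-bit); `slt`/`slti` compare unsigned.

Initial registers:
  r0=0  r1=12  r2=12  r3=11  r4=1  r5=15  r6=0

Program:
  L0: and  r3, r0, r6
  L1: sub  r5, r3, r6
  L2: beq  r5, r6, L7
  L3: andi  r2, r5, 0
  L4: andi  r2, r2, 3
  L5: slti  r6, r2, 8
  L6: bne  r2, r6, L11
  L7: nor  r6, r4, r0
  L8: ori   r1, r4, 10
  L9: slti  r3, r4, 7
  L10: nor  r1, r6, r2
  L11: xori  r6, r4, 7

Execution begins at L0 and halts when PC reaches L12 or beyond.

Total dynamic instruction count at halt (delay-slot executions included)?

9

[0] and  r3, r0, r6  →  {r0:0, r1:12, r2:12, r3:0, r4:1, r5:15, r6:0}
[1] sub  r5, r3, r6  →  {r0:0, r1:12, r2:12, r3:0, r4:1, r5:0, r6:0}
[2] beq  r5, r6, L7  →  {r0:0, r1:12, r2:12, r3:0, r4:1, r5:0, r6:0}  ⟨branch taken⟩
[3] andi  r2, r5, 0  →  {r0:0, r1:12, r2:0, r3:0, r4:1, r5:0, r6:0}
[7] nor  r6, r4, r0  →  {r0:0, r1:12, r2:0, r3:0, r4:1, r5:0, r6:65534}
[8] ori   r1, r4, 10  →  {r0:0, r1:11, r2:0, r3:0, r4:1, r5:0, r6:65534}
[9] slti  r3, r4, 7  →  {r0:0, r1:11, r2:0, r3:1, r4:1, r5:0, r6:65534}
[10] nor  r1, r6, r2  →  {r0:0, r1:1, r2:0, r3:1, r4:1, r5:0, r6:65534}
[11] xori  r6, r4, 7  →  {r0:0, r1:1, r2:0, r3:1, r4:1, r5:0, r6:6}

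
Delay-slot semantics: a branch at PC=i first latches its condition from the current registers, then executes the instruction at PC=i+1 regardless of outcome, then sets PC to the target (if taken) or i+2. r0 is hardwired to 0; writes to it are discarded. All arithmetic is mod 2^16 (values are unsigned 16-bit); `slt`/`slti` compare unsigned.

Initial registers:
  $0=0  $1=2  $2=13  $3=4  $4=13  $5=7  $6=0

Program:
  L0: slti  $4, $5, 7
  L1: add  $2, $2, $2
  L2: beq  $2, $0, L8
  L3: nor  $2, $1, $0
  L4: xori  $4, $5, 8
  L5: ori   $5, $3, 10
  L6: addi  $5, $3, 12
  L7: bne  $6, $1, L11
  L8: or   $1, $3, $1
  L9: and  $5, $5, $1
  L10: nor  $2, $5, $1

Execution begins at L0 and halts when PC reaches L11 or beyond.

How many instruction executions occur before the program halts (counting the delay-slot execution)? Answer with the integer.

9

#0 slti  $4, $5, 7 ; 0/2/13/4/0/7/0
#1 add  $2, $2, $2 ; 0/2/26/4/0/7/0
#2 beq  $2, $0, L8 ; 0/2/26/4/0/7/0 ; →fallthru
#3 nor  $2, $1, $0 ; 0/2/65533/4/0/7/0
#4 xori  $4, $5, 8 ; 0/2/65533/4/15/7/0
#5 ori   $5, $3, 10 ; 0/2/65533/4/15/14/0
#6 addi  $5, $3, 12 ; 0/2/65533/4/15/16/0
#7 bne  $6, $1, L11 ; 0/2/65533/4/15/16/0 ; →target
#8 or   $1, $3, $1 ; 0/6/65533/4/15/16/0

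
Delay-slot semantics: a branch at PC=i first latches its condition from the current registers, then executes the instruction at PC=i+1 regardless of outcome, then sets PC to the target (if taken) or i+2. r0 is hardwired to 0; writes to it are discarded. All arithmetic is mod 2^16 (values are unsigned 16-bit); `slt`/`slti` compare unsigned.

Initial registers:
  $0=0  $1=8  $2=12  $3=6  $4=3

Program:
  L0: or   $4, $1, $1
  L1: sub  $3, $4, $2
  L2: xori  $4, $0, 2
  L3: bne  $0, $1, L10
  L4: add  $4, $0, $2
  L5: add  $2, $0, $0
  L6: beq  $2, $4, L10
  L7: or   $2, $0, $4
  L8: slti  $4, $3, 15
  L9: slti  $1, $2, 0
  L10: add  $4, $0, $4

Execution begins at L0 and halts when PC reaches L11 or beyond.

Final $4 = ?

[0] or   $4, $1, $1  →  {$0:0, $1:8, $2:12, $3:6, $4:8}
[1] sub  $3, $4, $2  →  {$0:0, $1:8, $2:12, $3:65532, $4:8}
[2] xori  $4, $0, 2  →  {$0:0, $1:8, $2:12, $3:65532, $4:2}
[3] bne  $0, $1, L10  →  {$0:0, $1:8, $2:12, $3:65532, $4:2}  ⟨branch taken⟩
[4] add  $4, $0, $2  →  {$0:0, $1:8, $2:12, $3:65532, $4:12}
[10] add  $4, $0, $4  →  {$0:0, $1:8, $2:12, $3:65532, $4:12}

12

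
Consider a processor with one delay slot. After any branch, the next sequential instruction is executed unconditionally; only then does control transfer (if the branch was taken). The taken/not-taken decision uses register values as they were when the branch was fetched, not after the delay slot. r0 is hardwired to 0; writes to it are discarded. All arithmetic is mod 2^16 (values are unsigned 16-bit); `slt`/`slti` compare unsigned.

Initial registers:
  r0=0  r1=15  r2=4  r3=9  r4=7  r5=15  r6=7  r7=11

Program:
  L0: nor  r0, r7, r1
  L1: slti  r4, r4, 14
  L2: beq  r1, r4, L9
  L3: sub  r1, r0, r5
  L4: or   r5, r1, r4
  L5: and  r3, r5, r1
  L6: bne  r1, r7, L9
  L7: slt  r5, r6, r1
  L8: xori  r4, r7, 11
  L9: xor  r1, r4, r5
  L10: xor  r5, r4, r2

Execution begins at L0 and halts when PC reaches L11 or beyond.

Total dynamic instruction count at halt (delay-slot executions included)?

10

PC=0  nor  r0, r7, r1        | r0=0 r1=15 r2=4 r3=9 r4=7 r5=15 r6=7 r7=11
PC=1  slti  r4, r4, 14       | r0=0 r1=15 r2=4 r3=9 r4=1 r5=15 r6=7 r7=11
PC=2  beq  r1, r4, L9        | r0=0 r1=15 r2=4 r3=9 r4=1 r5=15 r6=7 r7=11  [not taken]
PC=3  sub  r1, r0, r5        | r0=0 r1=65521 r2=4 r3=9 r4=1 r5=15 r6=7 r7=11
PC=4  or   r5, r1, r4        | r0=0 r1=65521 r2=4 r3=9 r4=1 r5=65521 r6=7 r7=11
PC=5  and  r3, r5, r1        | r0=0 r1=65521 r2=4 r3=65521 r4=1 r5=65521 r6=7 r7=11
PC=6  bne  r1, r7, L9        | r0=0 r1=65521 r2=4 r3=65521 r4=1 r5=65521 r6=7 r7=11  [TAKEN]
PC=7  slt  r5, r6, r1        | r0=0 r1=65521 r2=4 r3=65521 r4=1 r5=1 r6=7 r7=11
PC=9  xor  r1, r4, r5        | r0=0 r1=0 r2=4 r3=65521 r4=1 r5=1 r6=7 r7=11
PC=10 xor  r5, r4, r2        | r0=0 r1=0 r2=4 r3=65521 r4=1 r5=5 r6=7 r7=11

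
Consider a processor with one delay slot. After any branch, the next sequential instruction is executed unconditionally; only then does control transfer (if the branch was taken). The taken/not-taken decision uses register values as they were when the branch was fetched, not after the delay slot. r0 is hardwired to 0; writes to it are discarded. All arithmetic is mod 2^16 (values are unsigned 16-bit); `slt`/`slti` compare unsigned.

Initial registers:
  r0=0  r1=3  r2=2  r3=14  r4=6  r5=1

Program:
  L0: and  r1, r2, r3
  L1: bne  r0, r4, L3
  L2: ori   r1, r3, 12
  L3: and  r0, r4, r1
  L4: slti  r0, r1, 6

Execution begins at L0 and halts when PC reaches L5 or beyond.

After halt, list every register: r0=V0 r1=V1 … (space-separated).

r0=0 r1=14 r2=2 r3=14 r4=6 r5=1

PC=0  and  r1, r2, r3        | r0=0 r1=2 r2=2 r3=14 r4=6 r5=1
PC=1  bne  r0, r4, L3        | r0=0 r1=2 r2=2 r3=14 r4=6 r5=1  [TAKEN]
PC=2  ori   r1, r3, 12       | r0=0 r1=14 r2=2 r3=14 r4=6 r5=1
PC=3  and  r0, r4, r1        | r0=0 r1=14 r2=2 r3=14 r4=6 r5=1
PC=4  slti  r0, r1, 6        | r0=0 r1=14 r2=2 r3=14 r4=6 r5=1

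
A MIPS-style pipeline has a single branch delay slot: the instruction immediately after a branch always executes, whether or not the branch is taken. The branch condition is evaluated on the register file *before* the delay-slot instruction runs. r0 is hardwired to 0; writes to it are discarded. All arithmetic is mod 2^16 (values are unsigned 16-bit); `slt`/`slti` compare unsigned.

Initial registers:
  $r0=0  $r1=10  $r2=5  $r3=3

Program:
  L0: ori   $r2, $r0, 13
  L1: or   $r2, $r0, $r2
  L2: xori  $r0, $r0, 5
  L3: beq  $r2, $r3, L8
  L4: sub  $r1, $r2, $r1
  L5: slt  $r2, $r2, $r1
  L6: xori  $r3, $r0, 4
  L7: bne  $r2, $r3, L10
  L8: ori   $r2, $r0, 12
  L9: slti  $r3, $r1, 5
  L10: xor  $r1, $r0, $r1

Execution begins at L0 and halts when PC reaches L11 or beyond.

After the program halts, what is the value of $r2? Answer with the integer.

PC=0  ori   $r2, $r0, 13     | $r0=0 $r1=10 $r2=13 $r3=3
PC=1  or   $r2, $r0, $r2     | $r0=0 $r1=10 $r2=13 $r3=3
PC=2  xori  $r0, $r0, 5      | $r0=0 $r1=10 $r2=13 $r3=3
PC=3  beq  $r2, $r3, L8      | $r0=0 $r1=10 $r2=13 $r3=3  [not taken]
PC=4  sub  $r1, $r2, $r1     | $r0=0 $r1=3 $r2=13 $r3=3
PC=5  slt  $r2, $r2, $r1     | $r0=0 $r1=3 $r2=0 $r3=3
PC=6  xori  $r3, $r0, 4      | $r0=0 $r1=3 $r2=0 $r3=4
PC=7  bne  $r2, $r3, L10     | $r0=0 $r1=3 $r2=0 $r3=4  [TAKEN]
PC=8  ori   $r2, $r0, 12     | $r0=0 $r1=3 $r2=12 $r3=4
PC=10 xor  $r1, $r0, $r1     | $r0=0 $r1=3 $r2=12 $r3=4

12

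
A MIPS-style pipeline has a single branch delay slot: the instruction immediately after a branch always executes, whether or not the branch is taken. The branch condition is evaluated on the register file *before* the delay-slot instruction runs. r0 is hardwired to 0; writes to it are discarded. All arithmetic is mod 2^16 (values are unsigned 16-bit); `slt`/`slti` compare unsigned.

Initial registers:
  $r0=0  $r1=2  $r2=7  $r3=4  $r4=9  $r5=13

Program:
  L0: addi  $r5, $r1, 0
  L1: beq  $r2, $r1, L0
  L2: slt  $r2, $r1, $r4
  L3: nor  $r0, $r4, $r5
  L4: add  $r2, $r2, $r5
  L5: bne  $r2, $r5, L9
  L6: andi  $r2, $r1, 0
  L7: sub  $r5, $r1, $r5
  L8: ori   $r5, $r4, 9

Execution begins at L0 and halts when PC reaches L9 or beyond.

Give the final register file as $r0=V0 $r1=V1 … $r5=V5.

$r0=0 $r1=2 $r2=0 $r3=4 $r4=9 $r5=2

PC=0  addi  $r5, $r1, 0      | $r0=0 $r1=2 $r2=7 $r3=4 $r4=9 $r5=2
PC=1  beq  $r2, $r1, L0      | $r0=0 $r1=2 $r2=7 $r3=4 $r4=9 $r5=2  [not taken]
PC=2  slt  $r2, $r1, $r4     | $r0=0 $r1=2 $r2=1 $r3=4 $r4=9 $r5=2
PC=3  nor  $r0, $r4, $r5     | $r0=0 $r1=2 $r2=1 $r3=4 $r4=9 $r5=2
PC=4  add  $r2, $r2, $r5     | $r0=0 $r1=2 $r2=3 $r3=4 $r4=9 $r5=2
PC=5  bne  $r2, $r5, L9      | $r0=0 $r1=2 $r2=3 $r3=4 $r4=9 $r5=2  [TAKEN]
PC=6  andi  $r2, $r1, 0      | $r0=0 $r1=2 $r2=0 $r3=4 $r4=9 $r5=2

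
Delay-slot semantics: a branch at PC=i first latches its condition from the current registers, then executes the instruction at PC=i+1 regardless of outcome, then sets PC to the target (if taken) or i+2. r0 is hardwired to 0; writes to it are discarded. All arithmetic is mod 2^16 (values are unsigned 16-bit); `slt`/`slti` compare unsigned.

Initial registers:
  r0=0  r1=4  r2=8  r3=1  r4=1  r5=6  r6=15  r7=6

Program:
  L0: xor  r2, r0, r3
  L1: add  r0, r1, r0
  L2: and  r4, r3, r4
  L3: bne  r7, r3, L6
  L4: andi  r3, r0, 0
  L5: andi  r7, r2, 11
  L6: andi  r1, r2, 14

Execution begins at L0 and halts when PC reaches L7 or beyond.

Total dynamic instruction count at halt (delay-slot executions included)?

6

PC=0  xor  r2, r0, r3        | r0=0 r1=4 r2=1 r3=1 r4=1 r5=6 r6=15 r7=6
PC=1  add  r0, r1, r0        | r0=0 r1=4 r2=1 r3=1 r4=1 r5=6 r6=15 r7=6
PC=2  and  r4, r3, r4        | r0=0 r1=4 r2=1 r3=1 r4=1 r5=6 r6=15 r7=6
PC=3  bne  r7, r3, L6        | r0=0 r1=4 r2=1 r3=1 r4=1 r5=6 r6=15 r7=6  [TAKEN]
PC=4  andi  r3, r0, 0        | r0=0 r1=4 r2=1 r3=0 r4=1 r5=6 r6=15 r7=6
PC=6  andi  r1, r2, 14       | r0=0 r1=0 r2=1 r3=0 r4=1 r5=6 r6=15 r7=6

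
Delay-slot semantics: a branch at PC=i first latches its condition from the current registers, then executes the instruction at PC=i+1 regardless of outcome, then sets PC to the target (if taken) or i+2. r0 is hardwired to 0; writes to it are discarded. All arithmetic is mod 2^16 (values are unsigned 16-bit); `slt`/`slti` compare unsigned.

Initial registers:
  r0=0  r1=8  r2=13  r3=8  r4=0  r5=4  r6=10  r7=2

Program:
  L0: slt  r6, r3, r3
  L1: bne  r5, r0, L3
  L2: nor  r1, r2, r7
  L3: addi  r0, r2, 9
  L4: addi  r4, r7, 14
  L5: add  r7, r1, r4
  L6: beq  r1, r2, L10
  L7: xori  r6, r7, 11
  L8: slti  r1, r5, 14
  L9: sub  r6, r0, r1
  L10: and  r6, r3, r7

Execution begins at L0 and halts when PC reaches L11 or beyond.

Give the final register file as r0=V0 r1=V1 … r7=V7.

r0=0 r1=1 r2=13 r3=8 r4=16 r5=4 r6=0 r7=0

  step pc=0: slt  r6, r3, r3  regs=(0,8,13,8,0,4,0,2)
  step pc=1: bne  r5, r0, L3  cond=T  regs=(0,8,13,8,0,4,0,2)
  step pc=2: nor  r1, r2, r7  regs=(0,65520,13,8,0,4,0,2)
  step pc=3: addi  r0, r2, 9  regs=(0,65520,13,8,0,4,0,2)
  step pc=4: addi  r4, r7, 14  regs=(0,65520,13,8,16,4,0,2)
  step pc=5: add  r7, r1, r4  regs=(0,65520,13,8,16,4,0,0)
  step pc=6: beq  r1, r2, L10  cond=F  regs=(0,65520,13,8,16,4,0,0)
  step pc=7: xori  r6, r7, 11  regs=(0,65520,13,8,16,4,11,0)
  step pc=8: slti  r1, r5, 14  regs=(0,1,13,8,16,4,11,0)
  step pc=9: sub  r6, r0, r1  regs=(0,1,13,8,16,4,65535,0)
  step pc=10: and  r6, r3, r7  regs=(0,1,13,8,16,4,0,0)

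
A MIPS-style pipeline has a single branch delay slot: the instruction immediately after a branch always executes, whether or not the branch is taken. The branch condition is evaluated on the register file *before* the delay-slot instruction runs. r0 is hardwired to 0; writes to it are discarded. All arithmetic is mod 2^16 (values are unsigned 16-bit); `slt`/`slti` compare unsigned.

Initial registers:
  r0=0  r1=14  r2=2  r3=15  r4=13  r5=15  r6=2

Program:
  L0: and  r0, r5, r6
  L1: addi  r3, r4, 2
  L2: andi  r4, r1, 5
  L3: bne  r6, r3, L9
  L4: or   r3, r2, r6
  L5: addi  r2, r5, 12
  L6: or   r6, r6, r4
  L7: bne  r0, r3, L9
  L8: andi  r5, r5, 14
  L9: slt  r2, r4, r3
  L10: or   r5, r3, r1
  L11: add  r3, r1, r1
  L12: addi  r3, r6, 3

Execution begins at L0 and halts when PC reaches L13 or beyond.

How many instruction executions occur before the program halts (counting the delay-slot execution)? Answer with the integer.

  step pc=0: and  r0, r5, r6  regs=(0,14,2,15,13,15,2)
  step pc=1: addi  r3, r4, 2  regs=(0,14,2,15,13,15,2)
  step pc=2: andi  r4, r1, 5  regs=(0,14,2,15,4,15,2)
  step pc=3: bne  r6, r3, L9  cond=T  regs=(0,14,2,15,4,15,2)
  step pc=4: or   r3, r2, r6  regs=(0,14,2,2,4,15,2)
  step pc=9: slt  r2, r4, r3  regs=(0,14,0,2,4,15,2)
  step pc=10: or   r5, r3, r1  regs=(0,14,0,2,4,14,2)
  step pc=11: add  r3, r1, r1  regs=(0,14,0,28,4,14,2)
  step pc=12: addi  r3, r6, 3  regs=(0,14,0,5,4,14,2)

9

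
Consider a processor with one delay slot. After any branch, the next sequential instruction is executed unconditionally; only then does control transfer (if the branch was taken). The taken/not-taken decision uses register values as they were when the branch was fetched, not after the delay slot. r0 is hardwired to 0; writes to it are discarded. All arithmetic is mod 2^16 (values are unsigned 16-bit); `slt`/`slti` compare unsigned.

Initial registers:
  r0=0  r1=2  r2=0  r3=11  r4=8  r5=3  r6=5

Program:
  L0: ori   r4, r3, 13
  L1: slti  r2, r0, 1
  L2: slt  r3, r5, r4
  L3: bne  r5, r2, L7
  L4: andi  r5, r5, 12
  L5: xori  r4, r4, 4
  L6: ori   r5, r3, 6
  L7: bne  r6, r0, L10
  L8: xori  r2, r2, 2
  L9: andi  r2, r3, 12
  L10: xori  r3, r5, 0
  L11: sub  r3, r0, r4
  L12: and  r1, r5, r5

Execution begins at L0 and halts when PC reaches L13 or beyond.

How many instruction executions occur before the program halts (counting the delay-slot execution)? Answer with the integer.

10

  step pc=0: ori   r4, r3, 13  regs=(0,2,0,11,15,3,5)
  step pc=1: slti  r2, r0, 1  regs=(0,2,1,11,15,3,5)
  step pc=2: slt  r3, r5, r4  regs=(0,2,1,1,15,3,5)
  step pc=3: bne  r5, r2, L7  cond=T  regs=(0,2,1,1,15,3,5)
  step pc=4: andi  r5, r5, 12  regs=(0,2,1,1,15,0,5)
  step pc=7: bne  r6, r0, L10  cond=T  regs=(0,2,1,1,15,0,5)
  step pc=8: xori  r2, r2, 2  regs=(0,2,3,1,15,0,5)
  step pc=10: xori  r3, r5, 0  regs=(0,2,3,0,15,0,5)
  step pc=11: sub  r3, r0, r4  regs=(0,2,3,65521,15,0,5)
  step pc=12: and  r1, r5, r5  regs=(0,0,3,65521,15,0,5)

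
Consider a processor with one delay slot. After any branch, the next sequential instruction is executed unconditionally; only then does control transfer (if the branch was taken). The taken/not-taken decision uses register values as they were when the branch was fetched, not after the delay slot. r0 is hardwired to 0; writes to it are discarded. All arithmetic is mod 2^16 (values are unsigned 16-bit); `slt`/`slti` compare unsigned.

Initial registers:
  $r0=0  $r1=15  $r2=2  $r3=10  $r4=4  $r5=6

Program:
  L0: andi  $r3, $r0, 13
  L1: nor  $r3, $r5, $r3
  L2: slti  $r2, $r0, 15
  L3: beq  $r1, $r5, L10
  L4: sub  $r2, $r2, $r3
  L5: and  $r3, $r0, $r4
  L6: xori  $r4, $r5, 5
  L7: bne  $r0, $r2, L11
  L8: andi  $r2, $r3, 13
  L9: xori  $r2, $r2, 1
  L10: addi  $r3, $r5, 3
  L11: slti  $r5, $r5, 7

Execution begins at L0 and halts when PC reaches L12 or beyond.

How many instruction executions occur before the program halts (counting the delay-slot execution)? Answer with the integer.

PC=0  andi  $r3, $r0, 13     | $r0=0 $r1=15 $r2=2 $r3=0 $r4=4 $r5=6
PC=1  nor  $r3, $r5, $r3     | $r0=0 $r1=15 $r2=2 $r3=65529 $r4=4 $r5=6
PC=2  slti  $r2, $r0, 15     | $r0=0 $r1=15 $r2=1 $r3=65529 $r4=4 $r5=6
PC=3  beq  $r1, $r5, L10     | $r0=0 $r1=15 $r2=1 $r3=65529 $r4=4 $r5=6  [not taken]
PC=4  sub  $r2, $r2, $r3     | $r0=0 $r1=15 $r2=8 $r3=65529 $r4=4 $r5=6
PC=5  and  $r3, $r0, $r4     | $r0=0 $r1=15 $r2=8 $r3=0 $r4=4 $r5=6
PC=6  xori  $r4, $r5, 5      | $r0=0 $r1=15 $r2=8 $r3=0 $r4=3 $r5=6
PC=7  bne  $r0, $r2, L11     | $r0=0 $r1=15 $r2=8 $r3=0 $r4=3 $r5=6  [TAKEN]
PC=8  andi  $r2, $r3, 13     | $r0=0 $r1=15 $r2=0 $r3=0 $r4=3 $r5=6
PC=11 slti  $r5, $r5, 7      | $r0=0 $r1=15 $r2=0 $r3=0 $r4=3 $r5=1

10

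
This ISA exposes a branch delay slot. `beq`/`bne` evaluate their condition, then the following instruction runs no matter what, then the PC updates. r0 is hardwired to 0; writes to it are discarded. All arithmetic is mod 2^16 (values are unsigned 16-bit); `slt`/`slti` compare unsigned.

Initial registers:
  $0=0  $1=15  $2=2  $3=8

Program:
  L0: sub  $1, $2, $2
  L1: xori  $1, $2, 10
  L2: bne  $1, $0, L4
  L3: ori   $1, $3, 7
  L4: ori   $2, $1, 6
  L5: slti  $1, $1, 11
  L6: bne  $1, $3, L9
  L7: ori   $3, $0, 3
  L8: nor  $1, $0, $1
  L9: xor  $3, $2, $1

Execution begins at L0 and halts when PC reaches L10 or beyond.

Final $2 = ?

15

[0] sub  $1, $2, $2  →  {$0:0, $1:0, $2:2, $3:8}
[1] xori  $1, $2, 10  →  {$0:0, $1:8, $2:2, $3:8}
[2] bne  $1, $0, L4  →  {$0:0, $1:8, $2:2, $3:8}  ⟨branch taken⟩
[3] ori   $1, $3, 7  →  {$0:0, $1:15, $2:2, $3:8}
[4] ori   $2, $1, 6  →  {$0:0, $1:15, $2:15, $3:8}
[5] slti  $1, $1, 11  →  {$0:0, $1:0, $2:15, $3:8}
[6] bne  $1, $3, L9  →  {$0:0, $1:0, $2:15, $3:8}  ⟨branch taken⟩
[7] ori   $3, $0, 3  →  {$0:0, $1:0, $2:15, $3:3}
[9] xor  $3, $2, $1  →  {$0:0, $1:0, $2:15, $3:15}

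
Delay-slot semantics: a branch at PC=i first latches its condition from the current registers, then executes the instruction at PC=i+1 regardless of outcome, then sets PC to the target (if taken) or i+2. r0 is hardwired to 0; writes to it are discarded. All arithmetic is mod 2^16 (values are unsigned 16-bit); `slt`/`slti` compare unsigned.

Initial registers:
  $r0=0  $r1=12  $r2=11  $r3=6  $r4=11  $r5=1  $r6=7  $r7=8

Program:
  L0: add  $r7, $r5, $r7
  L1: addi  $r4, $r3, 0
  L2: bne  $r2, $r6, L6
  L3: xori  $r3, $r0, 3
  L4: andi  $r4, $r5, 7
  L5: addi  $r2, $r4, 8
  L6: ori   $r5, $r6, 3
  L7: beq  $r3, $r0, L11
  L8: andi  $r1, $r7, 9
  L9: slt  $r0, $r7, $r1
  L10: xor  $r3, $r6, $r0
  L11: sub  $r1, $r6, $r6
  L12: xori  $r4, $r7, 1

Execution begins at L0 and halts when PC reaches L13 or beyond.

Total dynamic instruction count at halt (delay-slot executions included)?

11

  step pc=0: add  $r7, $r5, $r7  regs=(0,12,11,6,11,1,7,9)
  step pc=1: addi  $r4, $r3, 0  regs=(0,12,11,6,6,1,7,9)
  step pc=2: bne  $r2, $r6, L6  cond=T  regs=(0,12,11,6,6,1,7,9)
  step pc=3: xori  $r3, $r0, 3  regs=(0,12,11,3,6,1,7,9)
  step pc=6: ori   $r5, $r6, 3  regs=(0,12,11,3,6,7,7,9)
  step pc=7: beq  $r3, $r0, L11  cond=F  regs=(0,12,11,3,6,7,7,9)
  step pc=8: andi  $r1, $r7, 9  regs=(0,9,11,3,6,7,7,9)
  step pc=9: slt  $r0, $r7, $r1  regs=(0,9,11,3,6,7,7,9)
  step pc=10: xor  $r3, $r6, $r0  regs=(0,9,11,7,6,7,7,9)
  step pc=11: sub  $r1, $r6, $r6  regs=(0,0,11,7,6,7,7,9)
  step pc=12: xori  $r4, $r7, 1  regs=(0,0,11,7,8,7,7,9)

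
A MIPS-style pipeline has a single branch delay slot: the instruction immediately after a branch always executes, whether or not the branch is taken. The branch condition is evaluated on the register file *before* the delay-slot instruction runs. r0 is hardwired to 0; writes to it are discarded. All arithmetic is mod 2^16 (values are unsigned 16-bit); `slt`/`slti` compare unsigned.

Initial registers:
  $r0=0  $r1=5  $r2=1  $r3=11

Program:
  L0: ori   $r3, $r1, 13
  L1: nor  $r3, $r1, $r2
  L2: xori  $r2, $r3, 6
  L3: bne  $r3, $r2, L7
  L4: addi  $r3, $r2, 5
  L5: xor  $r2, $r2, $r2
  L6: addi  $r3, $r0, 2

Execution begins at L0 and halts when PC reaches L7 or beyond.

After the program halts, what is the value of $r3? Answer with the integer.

1

PC=0  ori   $r3, $r1, 13     | $r0=0 $r1=5 $r2=1 $r3=13
PC=1  nor  $r3, $r1, $r2     | $r0=0 $r1=5 $r2=1 $r3=65530
PC=2  xori  $r2, $r3, 6      | $r0=0 $r1=5 $r2=65532 $r3=65530
PC=3  bne  $r3, $r2, L7      | $r0=0 $r1=5 $r2=65532 $r3=65530  [TAKEN]
PC=4  addi  $r3, $r2, 5      | $r0=0 $r1=5 $r2=65532 $r3=1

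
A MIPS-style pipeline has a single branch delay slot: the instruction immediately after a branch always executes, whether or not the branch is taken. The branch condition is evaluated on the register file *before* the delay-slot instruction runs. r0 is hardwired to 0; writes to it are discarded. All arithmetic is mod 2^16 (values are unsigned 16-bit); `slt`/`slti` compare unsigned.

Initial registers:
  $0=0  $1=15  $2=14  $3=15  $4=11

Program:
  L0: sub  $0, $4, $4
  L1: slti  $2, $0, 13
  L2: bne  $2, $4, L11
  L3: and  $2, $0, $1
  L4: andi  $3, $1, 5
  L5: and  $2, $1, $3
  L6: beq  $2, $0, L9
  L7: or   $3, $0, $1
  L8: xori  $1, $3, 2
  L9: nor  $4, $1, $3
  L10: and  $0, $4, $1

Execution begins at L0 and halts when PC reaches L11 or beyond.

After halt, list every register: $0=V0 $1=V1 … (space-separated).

[0] sub  $0, $4, $4  →  {$0:0, $1:15, $2:14, $3:15, $4:11}
[1] slti  $2, $0, 13  →  {$0:0, $1:15, $2:1, $3:15, $4:11}
[2] bne  $2, $4, L11  →  {$0:0, $1:15, $2:1, $3:15, $4:11}  ⟨branch taken⟩
[3] and  $2, $0, $1  →  {$0:0, $1:15, $2:0, $3:15, $4:11}

$0=0 $1=15 $2=0 $3=15 $4=11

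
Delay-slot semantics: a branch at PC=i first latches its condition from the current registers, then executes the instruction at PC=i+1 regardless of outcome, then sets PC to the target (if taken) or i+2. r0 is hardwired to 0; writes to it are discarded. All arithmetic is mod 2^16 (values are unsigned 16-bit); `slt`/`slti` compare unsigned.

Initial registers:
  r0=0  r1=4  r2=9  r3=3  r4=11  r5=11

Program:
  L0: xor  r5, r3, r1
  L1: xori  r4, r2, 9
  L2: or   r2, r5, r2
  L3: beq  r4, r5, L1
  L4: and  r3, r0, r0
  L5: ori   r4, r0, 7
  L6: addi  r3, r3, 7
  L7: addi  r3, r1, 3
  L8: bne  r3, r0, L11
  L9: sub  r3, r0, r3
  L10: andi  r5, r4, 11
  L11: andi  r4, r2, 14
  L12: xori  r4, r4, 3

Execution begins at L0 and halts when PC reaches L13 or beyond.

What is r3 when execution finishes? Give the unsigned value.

65529

#0 xor  r5, r3, r1 ; 0/4/9/3/11/7
#1 xori  r4, r2, 9 ; 0/4/9/3/0/7
#2 or   r2, r5, r2 ; 0/4/15/3/0/7
#3 beq  r4, r5, L1 ; 0/4/15/3/0/7 ; →fallthru
#4 and  r3, r0, r0 ; 0/4/15/0/0/7
#5 ori   r4, r0, 7 ; 0/4/15/0/7/7
#6 addi  r3, r3, 7 ; 0/4/15/7/7/7
#7 addi  r3, r1, 3 ; 0/4/15/7/7/7
#8 bne  r3, r0, L11 ; 0/4/15/7/7/7 ; →target
#9 sub  r3, r0, r3 ; 0/4/15/65529/7/7
#11 andi  r4, r2, 14 ; 0/4/15/65529/14/7
#12 xori  r4, r4, 3 ; 0/4/15/65529/13/7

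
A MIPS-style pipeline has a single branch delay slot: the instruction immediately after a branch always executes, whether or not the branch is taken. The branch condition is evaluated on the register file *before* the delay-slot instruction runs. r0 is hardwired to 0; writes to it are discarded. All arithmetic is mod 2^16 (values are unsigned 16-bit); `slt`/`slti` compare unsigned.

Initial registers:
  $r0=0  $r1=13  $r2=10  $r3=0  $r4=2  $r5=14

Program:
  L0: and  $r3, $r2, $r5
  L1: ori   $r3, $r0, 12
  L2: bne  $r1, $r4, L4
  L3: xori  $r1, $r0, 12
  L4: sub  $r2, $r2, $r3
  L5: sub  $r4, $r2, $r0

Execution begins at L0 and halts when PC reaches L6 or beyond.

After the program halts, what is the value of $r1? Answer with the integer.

  step pc=0: and  $r3, $r2, $r5  regs=(0,13,10,10,2,14)
  step pc=1: ori   $r3, $r0, 12  regs=(0,13,10,12,2,14)
  step pc=2: bne  $r1, $r4, L4  cond=T  regs=(0,13,10,12,2,14)
  step pc=3: xori  $r1, $r0, 12  regs=(0,12,10,12,2,14)
  step pc=4: sub  $r2, $r2, $r3  regs=(0,12,65534,12,2,14)
  step pc=5: sub  $r4, $r2, $r0  regs=(0,12,65534,12,65534,14)

12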